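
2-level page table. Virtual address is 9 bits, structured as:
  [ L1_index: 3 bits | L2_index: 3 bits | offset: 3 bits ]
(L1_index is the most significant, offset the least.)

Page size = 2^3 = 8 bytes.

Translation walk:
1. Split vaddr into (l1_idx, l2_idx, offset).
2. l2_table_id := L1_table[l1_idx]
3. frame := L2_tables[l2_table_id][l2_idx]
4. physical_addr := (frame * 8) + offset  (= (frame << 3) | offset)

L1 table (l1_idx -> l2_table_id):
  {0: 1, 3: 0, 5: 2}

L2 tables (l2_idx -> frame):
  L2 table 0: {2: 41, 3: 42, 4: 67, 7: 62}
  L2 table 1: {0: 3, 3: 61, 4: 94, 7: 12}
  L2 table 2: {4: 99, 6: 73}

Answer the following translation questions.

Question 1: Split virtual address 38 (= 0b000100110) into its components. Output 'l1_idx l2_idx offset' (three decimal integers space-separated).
vaddr = 38 = 0b000100110
  top 3 bits -> l1_idx = 0
  next 3 bits -> l2_idx = 4
  bottom 3 bits -> offset = 6

Answer: 0 4 6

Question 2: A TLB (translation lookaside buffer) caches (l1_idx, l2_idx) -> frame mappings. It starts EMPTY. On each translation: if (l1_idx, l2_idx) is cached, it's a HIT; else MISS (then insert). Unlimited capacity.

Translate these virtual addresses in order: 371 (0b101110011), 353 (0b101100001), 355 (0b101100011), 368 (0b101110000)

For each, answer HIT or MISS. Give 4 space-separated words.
Answer: MISS MISS HIT HIT

Derivation:
vaddr=371: (5,6) not in TLB -> MISS, insert
vaddr=353: (5,4) not in TLB -> MISS, insert
vaddr=355: (5,4) in TLB -> HIT
vaddr=368: (5,6) in TLB -> HIT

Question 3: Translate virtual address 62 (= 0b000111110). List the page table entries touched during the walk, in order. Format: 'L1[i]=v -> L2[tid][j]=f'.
Answer: L1[0]=1 -> L2[1][7]=12

Derivation:
vaddr = 62 = 0b000111110
Split: l1_idx=0, l2_idx=7, offset=6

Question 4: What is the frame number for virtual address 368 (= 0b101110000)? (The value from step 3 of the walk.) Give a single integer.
Answer: 73

Derivation:
vaddr = 368: l1_idx=5, l2_idx=6
L1[5] = 2; L2[2][6] = 73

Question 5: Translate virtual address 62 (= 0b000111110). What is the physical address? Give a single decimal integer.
Answer: 102

Derivation:
vaddr = 62 = 0b000111110
Split: l1_idx=0, l2_idx=7, offset=6
L1[0] = 1
L2[1][7] = 12
paddr = 12 * 8 + 6 = 102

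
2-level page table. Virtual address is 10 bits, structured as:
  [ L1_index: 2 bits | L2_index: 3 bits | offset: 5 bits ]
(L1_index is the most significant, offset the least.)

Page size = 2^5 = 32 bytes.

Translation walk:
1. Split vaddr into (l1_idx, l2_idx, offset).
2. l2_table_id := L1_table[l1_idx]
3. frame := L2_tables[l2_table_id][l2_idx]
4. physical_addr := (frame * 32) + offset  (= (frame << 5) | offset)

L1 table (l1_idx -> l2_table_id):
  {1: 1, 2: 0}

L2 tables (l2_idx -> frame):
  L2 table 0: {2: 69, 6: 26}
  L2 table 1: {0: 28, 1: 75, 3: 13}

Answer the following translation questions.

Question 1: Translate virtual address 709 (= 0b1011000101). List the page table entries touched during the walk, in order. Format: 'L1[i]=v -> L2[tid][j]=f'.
vaddr = 709 = 0b1011000101
Split: l1_idx=2, l2_idx=6, offset=5

Answer: L1[2]=0 -> L2[0][6]=26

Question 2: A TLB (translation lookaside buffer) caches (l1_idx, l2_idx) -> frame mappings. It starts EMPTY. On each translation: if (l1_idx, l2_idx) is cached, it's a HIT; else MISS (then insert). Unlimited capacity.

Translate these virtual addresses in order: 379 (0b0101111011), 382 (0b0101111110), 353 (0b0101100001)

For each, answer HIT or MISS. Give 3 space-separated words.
vaddr=379: (1,3) not in TLB -> MISS, insert
vaddr=382: (1,3) in TLB -> HIT
vaddr=353: (1,3) in TLB -> HIT

Answer: MISS HIT HIT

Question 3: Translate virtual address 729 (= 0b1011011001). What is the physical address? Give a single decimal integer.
Answer: 857

Derivation:
vaddr = 729 = 0b1011011001
Split: l1_idx=2, l2_idx=6, offset=25
L1[2] = 0
L2[0][6] = 26
paddr = 26 * 32 + 25 = 857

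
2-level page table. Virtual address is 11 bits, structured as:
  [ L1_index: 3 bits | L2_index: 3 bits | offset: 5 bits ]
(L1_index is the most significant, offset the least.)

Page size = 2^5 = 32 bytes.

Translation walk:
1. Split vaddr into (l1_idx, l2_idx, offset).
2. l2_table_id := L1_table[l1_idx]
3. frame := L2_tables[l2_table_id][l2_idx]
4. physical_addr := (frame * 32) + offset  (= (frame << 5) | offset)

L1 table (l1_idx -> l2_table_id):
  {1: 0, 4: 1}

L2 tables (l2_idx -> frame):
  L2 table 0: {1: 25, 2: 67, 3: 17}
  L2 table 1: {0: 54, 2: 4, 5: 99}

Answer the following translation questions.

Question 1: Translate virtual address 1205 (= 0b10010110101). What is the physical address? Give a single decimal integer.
vaddr = 1205 = 0b10010110101
Split: l1_idx=4, l2_idx=5, offset=21
L1[4] = 1
L2[1][5] = 99
paddr = 99 * 32 + 21 = 3189

Answer: 3189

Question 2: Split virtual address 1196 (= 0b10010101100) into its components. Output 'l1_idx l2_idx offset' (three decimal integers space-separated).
vaddr = 1196 = 0b10010101100
  top 3 bits -> l1_idx = 4
  next 3 bits -> l2_idx = 5
  bottom 5 bits -> offset = 12

Answer: 4 5 12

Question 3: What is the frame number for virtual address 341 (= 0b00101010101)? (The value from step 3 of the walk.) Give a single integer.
vaddr = 341: l1_idx=1, l2_idx=2
L1[1] = 0; L2[0][2] = 67

Answer: 67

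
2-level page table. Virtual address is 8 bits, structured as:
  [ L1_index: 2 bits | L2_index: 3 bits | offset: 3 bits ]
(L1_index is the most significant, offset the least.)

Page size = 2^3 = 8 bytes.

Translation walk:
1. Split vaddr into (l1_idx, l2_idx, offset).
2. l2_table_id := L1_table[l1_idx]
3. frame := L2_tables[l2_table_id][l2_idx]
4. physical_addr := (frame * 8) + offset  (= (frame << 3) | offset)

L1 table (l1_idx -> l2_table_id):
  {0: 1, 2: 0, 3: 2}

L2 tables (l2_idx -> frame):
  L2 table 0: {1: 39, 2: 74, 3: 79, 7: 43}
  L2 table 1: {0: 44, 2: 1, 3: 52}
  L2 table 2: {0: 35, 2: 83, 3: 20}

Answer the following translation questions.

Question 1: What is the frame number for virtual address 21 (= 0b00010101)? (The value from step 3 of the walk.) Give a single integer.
vaddr = 21: l1_idx=0, l2_idx=2
L1[0] = 1; L2[1][2] = 1

Answer: 1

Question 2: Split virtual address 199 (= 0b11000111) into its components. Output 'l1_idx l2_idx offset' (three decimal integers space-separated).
Answer: 3 0 7

Derivation:
vaddr = 199 = 0b11000111
  top 2 bits -> l1_idx = 3
  next 3 bits -> l2_idx = 0
  bottom 3 bits -> offset = 7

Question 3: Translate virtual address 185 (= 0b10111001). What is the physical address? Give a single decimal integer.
Answer: 345

Derivation:
vaddr = 185 = 0b10111001
Split: l1_idx=2, l2_idx=7, offset=1
L1[2] = 0
L2[0][7] = 43
paddr = 43 * 8 + 1 = 345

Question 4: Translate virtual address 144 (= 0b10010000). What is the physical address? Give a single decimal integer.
vaddr = 144 = 0b10010000
Split: l1_idx=2, l2_idx=2, offset=0
L1[2] = 0
L2[0][2] = 74
paddr = 74 * 8 + 0 = 592

Answer: 592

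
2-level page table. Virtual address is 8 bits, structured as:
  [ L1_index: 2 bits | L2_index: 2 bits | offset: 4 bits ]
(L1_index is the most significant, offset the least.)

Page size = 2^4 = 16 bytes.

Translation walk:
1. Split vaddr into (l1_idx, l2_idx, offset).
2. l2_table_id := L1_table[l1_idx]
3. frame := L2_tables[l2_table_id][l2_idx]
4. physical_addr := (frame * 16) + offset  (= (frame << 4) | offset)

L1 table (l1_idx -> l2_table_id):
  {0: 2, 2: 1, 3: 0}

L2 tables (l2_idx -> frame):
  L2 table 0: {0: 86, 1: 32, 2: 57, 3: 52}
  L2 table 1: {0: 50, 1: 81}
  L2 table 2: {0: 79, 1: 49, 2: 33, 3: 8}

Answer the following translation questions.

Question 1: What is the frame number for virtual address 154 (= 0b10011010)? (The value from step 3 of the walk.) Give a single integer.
vaddr = 154: l1_idx=2, l2_idx=1
L1[2] = 1; L2[1][1] = 81

Answer: 81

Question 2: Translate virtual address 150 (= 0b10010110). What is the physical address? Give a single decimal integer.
vaddr = 150 = 0b10010110
Split: l1_idx=2, l2_idx=1, offset=6
L1[2] = 1
L2[1][1] = 81
paddr = 81 * 16 + 6 = 1302

Answer: 1302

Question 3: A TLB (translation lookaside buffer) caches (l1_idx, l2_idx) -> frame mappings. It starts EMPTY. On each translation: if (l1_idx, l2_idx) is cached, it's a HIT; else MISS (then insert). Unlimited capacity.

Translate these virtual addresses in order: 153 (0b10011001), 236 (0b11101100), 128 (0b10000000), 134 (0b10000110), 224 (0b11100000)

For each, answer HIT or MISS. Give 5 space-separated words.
Answer: MISS MISS MISS HIT HIT

Derivation:
vaddr=153: (2,1) not in TLB -> MISS, insert
vaddr=236: (3,2) not in TLB -> MISS, insert
vaddr=128: (2,0) not in TLB -> MISS, insert
vaddr=134: (2,0) in TLB -> HIT
vaddr=224: (3,2) in TLB -> HIT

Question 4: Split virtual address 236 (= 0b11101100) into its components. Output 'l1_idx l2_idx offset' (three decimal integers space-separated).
Answer: 3 2 12

Derivation:
vaddr = 236 = 0b11101100
  top 2 bits -> l1_idx = 3
  next 2 bits -> l2_idx = 2
  bottom 4 bits -> offset = 12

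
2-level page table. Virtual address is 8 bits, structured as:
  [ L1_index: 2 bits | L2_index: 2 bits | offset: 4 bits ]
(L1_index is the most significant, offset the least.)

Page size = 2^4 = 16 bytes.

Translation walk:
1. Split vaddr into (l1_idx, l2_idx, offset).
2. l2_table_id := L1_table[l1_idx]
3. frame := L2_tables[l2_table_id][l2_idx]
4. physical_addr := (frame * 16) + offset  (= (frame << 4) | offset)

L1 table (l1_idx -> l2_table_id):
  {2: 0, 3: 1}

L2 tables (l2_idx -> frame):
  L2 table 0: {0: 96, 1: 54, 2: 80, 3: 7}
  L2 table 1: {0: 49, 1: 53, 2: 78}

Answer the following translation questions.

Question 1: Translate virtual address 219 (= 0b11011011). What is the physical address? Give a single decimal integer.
Answer: 859

Derivation:
vaddr = 219 = 0b11011011
Split: l1_idx=3, l2_idx=1, offset=11
L1[3] = 1
L2[1][1] = 53
paddr = 53 * 16 + 11 = 859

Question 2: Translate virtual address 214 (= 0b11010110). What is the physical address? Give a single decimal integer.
vaddr = 214 = 0b11010110
Split: l1_idx=3, l2_idx=1, offset=6
L1[3] = 1
L2[1][1] = 53
paddr = 53 * 16 + 6 = 854

Answer: 854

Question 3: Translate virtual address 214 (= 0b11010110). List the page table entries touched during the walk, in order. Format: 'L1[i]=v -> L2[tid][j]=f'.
vaddr = 214 = 0b11010110
Split: l1_idx=3, l2_idx=1, offset=6

Answer: L1[3]=1 -> L2[1][1]=53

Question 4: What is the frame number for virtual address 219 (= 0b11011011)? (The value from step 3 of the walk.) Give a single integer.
vaddr = 219: l1_idx=3, l2_idx=1
L1[3] = 1; L2[1][1] = 53

Answer: 53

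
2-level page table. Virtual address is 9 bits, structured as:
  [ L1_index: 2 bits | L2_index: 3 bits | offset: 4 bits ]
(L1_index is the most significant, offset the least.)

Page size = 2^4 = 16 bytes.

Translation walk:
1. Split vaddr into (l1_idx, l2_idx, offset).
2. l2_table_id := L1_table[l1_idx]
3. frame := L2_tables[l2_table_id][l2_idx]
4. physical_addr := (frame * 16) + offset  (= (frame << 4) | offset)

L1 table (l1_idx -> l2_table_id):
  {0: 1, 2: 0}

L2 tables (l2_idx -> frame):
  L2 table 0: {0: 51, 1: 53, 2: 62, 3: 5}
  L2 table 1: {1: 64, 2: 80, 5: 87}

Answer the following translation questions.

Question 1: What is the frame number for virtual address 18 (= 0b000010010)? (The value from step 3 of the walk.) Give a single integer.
vaddr = 18: l1_idx=0, l2_idx=1
L1[0] = 1; L2[1][1] = 64

Answer: 64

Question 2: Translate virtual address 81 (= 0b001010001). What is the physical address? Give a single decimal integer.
Answer: 1393

Derivation:
vaddr = 81 = 0b001010001
Split: l1_idx=0, l2_idx=5, offset=1
L1[0] = 1
L2[1][5] = 87
paddr = 87 * 16 + 1 = 1393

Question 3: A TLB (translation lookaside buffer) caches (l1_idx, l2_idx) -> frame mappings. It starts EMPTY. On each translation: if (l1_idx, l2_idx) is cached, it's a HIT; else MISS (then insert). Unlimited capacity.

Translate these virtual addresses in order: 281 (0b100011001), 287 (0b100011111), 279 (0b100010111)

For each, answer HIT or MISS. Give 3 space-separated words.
Answer: MISS HIT HIT

Derivation:
vaddr=281: (2,1) not in TLB -> MISS, insert
vaddr=287: (2,1) in TLB -> HIT
vaddr=279: (2,1) in TLB -> HIT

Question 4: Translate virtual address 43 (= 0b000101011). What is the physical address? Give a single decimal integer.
vaddr = 43 = 0b000101011
Split: l1_idx=0, l2_idx=2, offset=11
L1[0] = 1
L2[1][2] = 80
paddr = 80 * 16 + 11 = 1291

Answer: 1291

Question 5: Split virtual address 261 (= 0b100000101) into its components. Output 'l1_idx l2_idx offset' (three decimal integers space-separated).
vaddr = 261 = 0b100000101
  top 2 bits -> l1_idx = 2
  next 3 bits -> l2_idx = 0
  bottom 4 bits -> offset = 5

Answer: 2 0 5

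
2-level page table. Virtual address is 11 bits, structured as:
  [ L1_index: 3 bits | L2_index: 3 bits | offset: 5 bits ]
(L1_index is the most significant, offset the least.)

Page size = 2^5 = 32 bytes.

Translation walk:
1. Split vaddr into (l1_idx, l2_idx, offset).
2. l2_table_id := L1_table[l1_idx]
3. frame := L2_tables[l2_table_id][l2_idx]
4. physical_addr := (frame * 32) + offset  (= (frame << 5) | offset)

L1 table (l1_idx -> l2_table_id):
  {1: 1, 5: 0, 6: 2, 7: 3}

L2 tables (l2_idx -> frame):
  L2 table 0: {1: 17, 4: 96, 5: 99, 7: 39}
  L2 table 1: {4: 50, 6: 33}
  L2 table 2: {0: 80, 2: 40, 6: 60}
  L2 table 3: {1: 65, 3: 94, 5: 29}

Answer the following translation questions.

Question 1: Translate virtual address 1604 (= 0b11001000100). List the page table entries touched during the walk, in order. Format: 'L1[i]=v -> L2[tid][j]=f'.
vaddr = 1604 = 0b11001000100
Split: l1_idx=6, l2_idx=2, offset=4

Answer: L1[6]=2 -> L2[2][2]=40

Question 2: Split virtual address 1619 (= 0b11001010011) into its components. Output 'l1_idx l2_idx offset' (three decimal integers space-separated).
vaddr = 1619 = 0b11001010011
  top 3 bits -> l1_idx = 6
  next 3 bits -> l2_idx = 2
  bottom 5 bits -> offset = 19

Answer: 6 2 19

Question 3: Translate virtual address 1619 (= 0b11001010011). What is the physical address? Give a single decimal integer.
vaddr = 1619 = 0b11001010011
Split: l1_idx=6, l2_idx=2, offset=19
L1[6] = 2
L2[2][2] = 40
paddr = 40 * 32 + 19 = 1299

Answer: 1299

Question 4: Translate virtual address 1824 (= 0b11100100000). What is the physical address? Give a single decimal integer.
vaddr = 1824 = 0b11100100000
Split: l1_idx=7, l2_idx=1, offset=0
L1[7] = 3
L2[3][1] = 65
paddr = 65 * 32 + 0 = 2080

Answer: 2080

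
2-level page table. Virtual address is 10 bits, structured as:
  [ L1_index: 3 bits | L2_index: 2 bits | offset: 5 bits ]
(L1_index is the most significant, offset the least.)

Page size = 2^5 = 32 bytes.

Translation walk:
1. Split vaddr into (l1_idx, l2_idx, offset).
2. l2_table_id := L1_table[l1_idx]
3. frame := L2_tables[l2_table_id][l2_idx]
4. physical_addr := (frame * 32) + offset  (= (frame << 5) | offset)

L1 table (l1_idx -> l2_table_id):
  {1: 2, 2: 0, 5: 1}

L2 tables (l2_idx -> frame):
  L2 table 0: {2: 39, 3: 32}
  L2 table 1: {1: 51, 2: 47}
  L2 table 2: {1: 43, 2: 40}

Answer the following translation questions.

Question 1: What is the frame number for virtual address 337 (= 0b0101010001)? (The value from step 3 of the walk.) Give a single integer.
vaddr = 337: l1_idx=2, l2_idx=2
L1[2] = 0; L2[0][2] = 39

Answer: 39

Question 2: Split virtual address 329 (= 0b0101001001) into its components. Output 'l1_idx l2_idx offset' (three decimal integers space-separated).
Answer: 2 2 9

Derivation:
vaddr = 329 = 0b0101001001
  top 3 bits -> l1_idx = 2
  next 2 bits -> l2_idx = 2
  bottom 5 bits -> offset = 9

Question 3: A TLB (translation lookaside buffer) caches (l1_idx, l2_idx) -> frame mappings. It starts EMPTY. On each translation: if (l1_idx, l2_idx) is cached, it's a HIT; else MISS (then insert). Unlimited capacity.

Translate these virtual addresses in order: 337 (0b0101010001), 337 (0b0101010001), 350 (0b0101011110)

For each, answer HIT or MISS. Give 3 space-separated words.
vaddr=337: (2,2) not in TLB -> MISS, insert
vaddr=337: (2,2) in TLB -> HIT
vaddr=350: (2,2) in TLB -> HIT

Answer: MISS HIT HIT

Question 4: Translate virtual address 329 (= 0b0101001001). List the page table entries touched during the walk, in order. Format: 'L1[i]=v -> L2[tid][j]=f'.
vaddr = 329 = 0b0101001001
Split: l1_idx=2, l2_idx=2, offset=9

Answer: L1[2]=0 -> L2[0][2]=39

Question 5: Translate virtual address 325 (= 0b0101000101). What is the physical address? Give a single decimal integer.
vaddr = 325 = 0b0101000101
Split: l1_idx=2, l2_idx=2, offset=5
L1[2] = 0
L2[0][2] = 39
paddr = 39 * 32 + 5 = 1253

Answer: 1253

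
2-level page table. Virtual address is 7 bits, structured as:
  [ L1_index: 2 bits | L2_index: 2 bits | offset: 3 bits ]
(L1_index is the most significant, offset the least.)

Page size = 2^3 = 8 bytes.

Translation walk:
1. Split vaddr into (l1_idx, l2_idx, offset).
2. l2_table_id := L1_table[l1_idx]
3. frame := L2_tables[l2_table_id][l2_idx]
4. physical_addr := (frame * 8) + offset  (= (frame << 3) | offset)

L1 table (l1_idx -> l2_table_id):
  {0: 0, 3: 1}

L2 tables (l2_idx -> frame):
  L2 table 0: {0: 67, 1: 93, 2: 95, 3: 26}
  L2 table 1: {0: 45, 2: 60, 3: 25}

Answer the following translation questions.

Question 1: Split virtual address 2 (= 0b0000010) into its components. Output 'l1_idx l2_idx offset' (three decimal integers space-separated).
Answer: 0 0 2

Derivation:
vaddr = 2 = 0b0000010
  top 2 bits -> l1_idx = 0
  next 2 bits -> l2_idx = 0
  bottom 3 bits -> offset = 2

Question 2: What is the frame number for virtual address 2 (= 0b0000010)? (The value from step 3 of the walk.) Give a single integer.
Answer: 67

Derivation:
vaddr = 2: l1_idx=0, l2_idx=0
L1[0] = 0; L2[0][0] = 67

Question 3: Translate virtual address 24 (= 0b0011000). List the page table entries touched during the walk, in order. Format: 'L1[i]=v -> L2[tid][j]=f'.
vaddr = 24 = 0b0011000
Split: l1_idx=0, l2_idx=3, offset=0

Answer: L1[0]=0 -> L2[0][3]=26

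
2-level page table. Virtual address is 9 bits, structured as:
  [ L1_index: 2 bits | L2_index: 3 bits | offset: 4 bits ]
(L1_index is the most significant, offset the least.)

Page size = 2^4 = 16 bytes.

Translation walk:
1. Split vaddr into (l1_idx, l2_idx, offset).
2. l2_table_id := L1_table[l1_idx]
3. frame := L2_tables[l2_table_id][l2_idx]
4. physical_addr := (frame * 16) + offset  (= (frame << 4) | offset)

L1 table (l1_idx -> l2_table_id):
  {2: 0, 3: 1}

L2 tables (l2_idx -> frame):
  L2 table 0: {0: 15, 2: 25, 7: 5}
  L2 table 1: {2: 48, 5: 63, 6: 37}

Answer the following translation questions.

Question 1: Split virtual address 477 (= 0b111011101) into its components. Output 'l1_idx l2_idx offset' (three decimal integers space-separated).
vaddr = 477 = 0b111011101
  top 2 bits -> l1_idx = 3
  next 3 bits -> l2_idx = 5
  bottom 4 bits -> offset = 13

Answer: 3 5 13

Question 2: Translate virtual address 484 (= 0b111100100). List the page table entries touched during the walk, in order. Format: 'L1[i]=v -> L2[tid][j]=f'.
vaddr = 484 = 0b111100100
Split: l1_idx=3, l2_idx=6, offset=4

Answer: L1[3]=1 -> L2[1][6]=37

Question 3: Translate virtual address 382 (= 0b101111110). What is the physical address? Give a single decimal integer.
vaddr = 382 = 0b101111110
Split: l1_idx=2, l2_idx=7, offset=14
L1[2] = 0
L2[0][7] = 5
paddr = 5 * 16 + 14 = 94

Answer: 94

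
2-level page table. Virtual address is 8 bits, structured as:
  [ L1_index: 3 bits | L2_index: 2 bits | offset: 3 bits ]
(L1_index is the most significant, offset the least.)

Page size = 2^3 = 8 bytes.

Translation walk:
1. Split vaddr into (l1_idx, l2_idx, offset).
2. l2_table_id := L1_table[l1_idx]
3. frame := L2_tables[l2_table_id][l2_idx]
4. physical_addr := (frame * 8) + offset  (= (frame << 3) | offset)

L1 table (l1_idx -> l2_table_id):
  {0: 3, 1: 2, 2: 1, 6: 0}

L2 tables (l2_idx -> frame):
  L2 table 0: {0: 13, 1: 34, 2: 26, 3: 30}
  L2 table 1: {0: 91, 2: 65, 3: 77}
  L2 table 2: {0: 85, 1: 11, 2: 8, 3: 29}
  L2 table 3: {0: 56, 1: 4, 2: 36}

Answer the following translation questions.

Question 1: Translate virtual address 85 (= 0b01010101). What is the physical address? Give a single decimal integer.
vaddr = 85 = 0b01010101
Split: l1_idx=2, l2_idx=2, offset=5
L1[2] = 1
L2[1][2] = 65
paddr = 65 * 8 + 5 = 525

Answer: 525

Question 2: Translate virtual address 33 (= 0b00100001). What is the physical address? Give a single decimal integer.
Answer: 681

Derivation:
vaddr = 33 = 0b00100001
Split: l1_idx=1, l2_idx=0, offset=1
L1[1] = 2
L2[2][0] = 85
paddr = 85 * 8 + 1 = 681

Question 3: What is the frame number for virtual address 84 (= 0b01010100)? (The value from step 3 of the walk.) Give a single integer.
vaddr = 84: l1_idx=2, l2_idx=2
L1[2] = 1; L2[1][2] = 65

Answer: 65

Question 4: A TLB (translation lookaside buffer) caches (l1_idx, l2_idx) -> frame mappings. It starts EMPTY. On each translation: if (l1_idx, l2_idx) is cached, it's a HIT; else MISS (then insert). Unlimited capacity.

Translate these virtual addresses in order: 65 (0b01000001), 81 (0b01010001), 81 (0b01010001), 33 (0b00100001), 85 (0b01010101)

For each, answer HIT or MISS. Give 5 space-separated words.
Answer: MISS MISS HIT MISS HIT

Derivation:
vaddr=65: (2,0) not in TLB -> MISS, insert
vaddr=81: (2,2) not in TLB -> MISS, insert
vaddr=81: (2,2) in TLB -> HIT
vaddr=33: (1,0) not in TLB -> MISS, insert
vaddr=85: (2,2) in TLB -> HIT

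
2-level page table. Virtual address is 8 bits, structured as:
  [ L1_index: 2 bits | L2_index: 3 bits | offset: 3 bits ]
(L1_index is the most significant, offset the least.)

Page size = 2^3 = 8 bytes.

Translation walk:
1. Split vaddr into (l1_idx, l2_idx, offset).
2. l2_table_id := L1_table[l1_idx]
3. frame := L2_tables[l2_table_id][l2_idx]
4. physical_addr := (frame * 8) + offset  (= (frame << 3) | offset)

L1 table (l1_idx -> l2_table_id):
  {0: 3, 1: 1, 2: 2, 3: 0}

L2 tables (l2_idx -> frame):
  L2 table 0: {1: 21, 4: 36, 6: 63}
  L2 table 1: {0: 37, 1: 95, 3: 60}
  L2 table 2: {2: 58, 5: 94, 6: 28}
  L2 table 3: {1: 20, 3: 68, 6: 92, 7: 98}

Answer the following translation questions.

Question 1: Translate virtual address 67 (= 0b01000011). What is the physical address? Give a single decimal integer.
Answer: 299

Derivation:
vaddr = 67 = 0b01000011
Split: l1_idx=1, l2_idx=0, offset=3
L1[1] = 1
L2[1][0] = 37
paddr = 37 * 8 + 3 = 299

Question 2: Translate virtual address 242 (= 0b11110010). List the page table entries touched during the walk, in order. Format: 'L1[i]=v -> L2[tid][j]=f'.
Answer: L1[3]=0 -> L2[0][6]=63

Derivation:
vaddr = 242 = 0b11110010
Split: l1_idx=3, l2_idx=6, offset=2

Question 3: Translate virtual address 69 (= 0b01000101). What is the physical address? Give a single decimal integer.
Answer: 301

Derivation:
vaddr = 69 = 0b01000101
Split: l1_idx=1, l2_idx=0, offset=5
L1[1] = 1
L2[1][0] = 37
paddr = 37 * 8 + 5 = 301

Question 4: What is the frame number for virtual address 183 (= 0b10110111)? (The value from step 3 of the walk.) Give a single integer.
vaddr = 183: l1_idx=2, l2_idx=6
L1[2] = 2; L2[2][6] = 28

Answer: 28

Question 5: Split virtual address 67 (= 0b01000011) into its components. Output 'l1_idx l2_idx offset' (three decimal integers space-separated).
Answer: 1 0 3

Derivation:
vaddr = 67 = 0b01000011
  top 2 bits -> l1_idx = 1
  next 3 bits -> l2_idx = 0
  bottom 3 bits -> offset = 3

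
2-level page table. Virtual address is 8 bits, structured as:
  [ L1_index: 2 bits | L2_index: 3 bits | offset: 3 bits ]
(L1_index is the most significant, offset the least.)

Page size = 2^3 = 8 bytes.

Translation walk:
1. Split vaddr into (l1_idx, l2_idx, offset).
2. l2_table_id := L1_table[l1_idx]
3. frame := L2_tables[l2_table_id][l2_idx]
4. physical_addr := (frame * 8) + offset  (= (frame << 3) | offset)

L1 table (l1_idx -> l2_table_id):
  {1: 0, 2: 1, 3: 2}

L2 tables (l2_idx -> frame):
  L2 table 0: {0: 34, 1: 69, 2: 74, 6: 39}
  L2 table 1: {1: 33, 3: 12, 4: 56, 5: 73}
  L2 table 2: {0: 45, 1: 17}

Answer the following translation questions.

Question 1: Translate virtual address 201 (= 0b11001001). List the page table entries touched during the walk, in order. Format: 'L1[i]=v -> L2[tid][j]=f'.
vaddr = 201 = 0b11001001
Split: l1_idx=3, l2_idx=1, offset=1

Answer: L1[3]=2 -> L2[2][1]=17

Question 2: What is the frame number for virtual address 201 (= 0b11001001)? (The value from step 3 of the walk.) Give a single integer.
Answer: 17

Derivation:
vaddr = 201: l1_idx=3, l2_idx=1
L1[3] = 2; L2[2][1] = 17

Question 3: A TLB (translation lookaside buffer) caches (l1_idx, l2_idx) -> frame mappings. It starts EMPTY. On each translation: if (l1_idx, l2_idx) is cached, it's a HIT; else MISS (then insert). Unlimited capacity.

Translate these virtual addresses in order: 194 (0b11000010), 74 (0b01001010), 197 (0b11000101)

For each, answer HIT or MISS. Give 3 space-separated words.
vaddr=194: (3,0) not in TLB -> MISS, insert
vaddr=74: (1,1) not in TLB -> MISS, insert
vaddr=197: (3,0) in TLB -> HIT

Answer: MISS MISS HIT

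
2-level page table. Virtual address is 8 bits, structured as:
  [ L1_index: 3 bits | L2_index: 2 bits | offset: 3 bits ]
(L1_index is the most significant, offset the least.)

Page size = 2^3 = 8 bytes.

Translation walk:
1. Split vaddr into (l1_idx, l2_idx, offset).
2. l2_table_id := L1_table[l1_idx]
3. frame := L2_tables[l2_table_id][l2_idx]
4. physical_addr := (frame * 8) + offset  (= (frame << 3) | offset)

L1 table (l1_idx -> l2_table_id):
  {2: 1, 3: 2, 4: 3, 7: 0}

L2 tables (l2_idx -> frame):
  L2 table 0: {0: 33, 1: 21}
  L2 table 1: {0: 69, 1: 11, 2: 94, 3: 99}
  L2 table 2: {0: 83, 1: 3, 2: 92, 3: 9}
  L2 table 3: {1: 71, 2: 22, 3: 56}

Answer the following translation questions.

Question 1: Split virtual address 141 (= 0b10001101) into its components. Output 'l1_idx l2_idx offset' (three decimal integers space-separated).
vaddr = 141 = 0b10001101
  top 3 bits -> l1_idx = 4
  next 2 bits -> l2_idx = 1
  bottom 3 bits -> offset = 5

Answer: 4 1 5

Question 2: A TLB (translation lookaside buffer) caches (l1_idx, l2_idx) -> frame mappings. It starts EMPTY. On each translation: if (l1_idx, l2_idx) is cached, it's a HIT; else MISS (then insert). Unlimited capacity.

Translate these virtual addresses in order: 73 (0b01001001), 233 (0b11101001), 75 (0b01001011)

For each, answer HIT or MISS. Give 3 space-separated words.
vaddr=73: (2,1) not in TLB -> MISS, insert
vaddr=233: (7,1) not in TLB -> MISS, insert
vaddr=75: (2,1) in TLB -> HIT

Answer: MISS MISS HIT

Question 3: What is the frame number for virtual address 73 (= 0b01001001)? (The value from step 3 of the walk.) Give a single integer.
vaddr = 73: l1_idx=2, l2_idx=1
L1[2] = 1; L2[1][1] = 11

Answer: 11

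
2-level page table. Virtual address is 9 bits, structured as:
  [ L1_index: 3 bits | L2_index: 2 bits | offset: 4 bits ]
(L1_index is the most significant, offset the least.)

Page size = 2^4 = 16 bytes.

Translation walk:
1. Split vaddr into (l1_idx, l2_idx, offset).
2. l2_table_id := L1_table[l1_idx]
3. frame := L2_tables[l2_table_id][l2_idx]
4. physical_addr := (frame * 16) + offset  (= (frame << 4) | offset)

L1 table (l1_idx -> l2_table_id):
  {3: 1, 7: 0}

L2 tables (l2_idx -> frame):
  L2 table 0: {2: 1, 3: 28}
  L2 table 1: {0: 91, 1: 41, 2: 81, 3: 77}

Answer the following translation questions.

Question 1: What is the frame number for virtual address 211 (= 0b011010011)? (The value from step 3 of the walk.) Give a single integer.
vaddr = 211: l1_idx=3, l2_idx=1
L1[3] = 1; L2[1][1] = 41

Answer: 41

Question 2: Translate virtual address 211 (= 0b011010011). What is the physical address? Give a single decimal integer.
vaddr = 211 = 0b011010011
Split: l1_idx=3, l2_idx=1, offset=3
L1[3] = 1
L2[1][1] = 41
paddr = 41 * 16 + 3 = 659

Answer: 659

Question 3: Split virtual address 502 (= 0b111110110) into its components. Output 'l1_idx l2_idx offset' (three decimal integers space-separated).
vaddr = 502 = 0b111110110
  top 3 bits -> l1_idx = 7
  next 2 bits -> l2_idx = 3
  bottom 4 bits -> offset = 6

Answer: 7 3 6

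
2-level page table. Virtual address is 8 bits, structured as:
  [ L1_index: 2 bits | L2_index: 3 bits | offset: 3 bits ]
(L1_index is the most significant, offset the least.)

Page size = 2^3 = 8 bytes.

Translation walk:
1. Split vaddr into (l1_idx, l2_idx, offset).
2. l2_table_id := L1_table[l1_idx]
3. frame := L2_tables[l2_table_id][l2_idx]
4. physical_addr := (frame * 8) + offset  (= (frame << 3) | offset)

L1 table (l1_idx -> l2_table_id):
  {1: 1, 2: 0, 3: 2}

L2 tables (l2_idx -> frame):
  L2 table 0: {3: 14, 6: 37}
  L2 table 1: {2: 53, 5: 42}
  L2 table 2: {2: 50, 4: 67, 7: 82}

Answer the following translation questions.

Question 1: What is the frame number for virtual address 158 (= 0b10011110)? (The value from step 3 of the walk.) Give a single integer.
vaddr = 158: l1_idx=2, l2_idx=3
L1[2] = 0; L2[0][3] = 14

Answer: 14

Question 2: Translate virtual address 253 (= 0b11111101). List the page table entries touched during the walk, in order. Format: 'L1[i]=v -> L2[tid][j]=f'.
Answer: L1[3]=2 -> L2[2][7]=82

Derivation:
vaddr = 253 = 0b11111101
Split: l1_idx=3, l2_idx=7, offset=5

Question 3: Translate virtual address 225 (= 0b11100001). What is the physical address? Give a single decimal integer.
Answer: 537

Derivation:
vaddr = 225 = 0b11100001
Split: l1_idx=3, l2_idx=4, offset=1
L1[3] = 2
L2[2][4] = 67
paddr = 67 * 8 + 1 = 537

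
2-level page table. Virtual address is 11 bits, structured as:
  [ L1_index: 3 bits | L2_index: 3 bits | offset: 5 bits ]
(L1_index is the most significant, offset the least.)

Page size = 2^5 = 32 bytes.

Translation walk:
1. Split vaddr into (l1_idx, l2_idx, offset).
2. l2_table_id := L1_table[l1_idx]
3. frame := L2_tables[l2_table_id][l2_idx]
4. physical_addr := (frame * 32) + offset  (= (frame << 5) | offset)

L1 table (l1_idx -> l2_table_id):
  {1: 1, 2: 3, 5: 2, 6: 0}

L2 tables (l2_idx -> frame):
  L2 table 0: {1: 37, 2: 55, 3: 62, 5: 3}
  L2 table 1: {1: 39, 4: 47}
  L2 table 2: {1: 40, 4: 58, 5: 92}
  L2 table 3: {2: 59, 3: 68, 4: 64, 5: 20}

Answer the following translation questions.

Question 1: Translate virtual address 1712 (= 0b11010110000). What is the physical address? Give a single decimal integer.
Answer: 112

Derivation:
vaddr = 1712 = 0b11010110000
Split: l1_idx=6, l2_idx=5, offset=16
L1[6] = 0
L2[0][5] = 3
paddr = 3 * 32 + 16 = 112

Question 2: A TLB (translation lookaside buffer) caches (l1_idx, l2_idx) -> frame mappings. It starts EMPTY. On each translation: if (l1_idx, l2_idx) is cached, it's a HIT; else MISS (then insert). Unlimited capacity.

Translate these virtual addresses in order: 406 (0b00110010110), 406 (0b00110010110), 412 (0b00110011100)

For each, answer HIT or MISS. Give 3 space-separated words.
vaddr=406: (1,4) not in TLB -> MISS, insert
vaddr=406: (1,4) in TLB -> HIT
vaddr=412: (1,4) in TLB -> HIT

Answer: MISS HIT HIT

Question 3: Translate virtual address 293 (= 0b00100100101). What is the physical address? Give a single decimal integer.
Answer: 1253

Derivation:
vaddr = 293 = 0b00100100101
Split: l1_idx=1, l2_idx=1, offset=5
L1[1] = 1
L2[1][1] = 39
paddr = 39 * 32 + 5 = 1253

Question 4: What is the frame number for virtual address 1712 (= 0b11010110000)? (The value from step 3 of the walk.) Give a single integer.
vaddr = 1712: l1_idx=6, l2_idx=5
L1[6] = 0; L2[0][5] = 3

Answer: 3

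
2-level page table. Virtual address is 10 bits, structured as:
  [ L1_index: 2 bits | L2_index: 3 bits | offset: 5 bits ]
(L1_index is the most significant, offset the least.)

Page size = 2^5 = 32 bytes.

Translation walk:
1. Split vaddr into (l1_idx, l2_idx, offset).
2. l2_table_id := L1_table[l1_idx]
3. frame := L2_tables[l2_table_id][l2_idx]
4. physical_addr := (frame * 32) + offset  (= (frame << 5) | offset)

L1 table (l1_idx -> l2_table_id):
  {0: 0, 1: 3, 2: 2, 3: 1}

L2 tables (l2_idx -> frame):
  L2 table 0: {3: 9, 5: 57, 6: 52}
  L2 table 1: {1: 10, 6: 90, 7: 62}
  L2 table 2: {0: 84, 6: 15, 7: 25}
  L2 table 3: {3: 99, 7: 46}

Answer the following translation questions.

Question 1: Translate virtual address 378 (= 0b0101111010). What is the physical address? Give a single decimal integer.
Answer: 3194

Derivation:
vaddr = 378 = 0b0101111010
Split: l1_idx=1, l2_idx=3, offset=26
L1[1] = 3
L2[3][3] = 99
paddr = 99 * 32 + 26 = 3194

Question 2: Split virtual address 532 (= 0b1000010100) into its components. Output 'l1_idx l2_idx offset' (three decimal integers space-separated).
vaddr = 532 = 0b1000010100
  top 2 bits -> l1_idx = 2
  next 3 bits -> l2_idx = 0
  bottom 5 bits -> offset = 20

Answer: 2 0 20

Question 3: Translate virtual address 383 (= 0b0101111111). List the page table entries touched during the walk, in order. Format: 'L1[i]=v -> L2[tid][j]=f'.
Answer: L1[1]=3 -> L2[3][3]=99

Derivation:
vaddr = 383 = 0b0101111111
Split: l1_idx=1, l2_idx=3, offset=31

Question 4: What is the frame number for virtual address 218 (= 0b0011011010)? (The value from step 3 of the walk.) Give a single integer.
Answer: 52

Derivation:
vaddr = 218: l1_idx=0, l2_idx=6
L1[0] = 0; L2[0][6] = 52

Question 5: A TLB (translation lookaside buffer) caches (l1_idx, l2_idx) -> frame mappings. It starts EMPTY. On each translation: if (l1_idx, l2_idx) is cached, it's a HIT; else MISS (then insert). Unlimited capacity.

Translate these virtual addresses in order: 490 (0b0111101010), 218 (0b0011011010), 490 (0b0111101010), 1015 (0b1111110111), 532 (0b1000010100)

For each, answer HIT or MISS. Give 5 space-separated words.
vaddr=490: (1,7) not in TLB -> MISS, insert
vaddr=218: (0,6) not in TLB -> MISS, insert
vaddr=490: (1,7) in TLB -> HIT
vaddr=1015: (3,7) not in TLB -> MISS, insert
vaddr=532: (2,0) not in TLB -> MISS, insert

Answer: MISS MISS HIT MISS MISS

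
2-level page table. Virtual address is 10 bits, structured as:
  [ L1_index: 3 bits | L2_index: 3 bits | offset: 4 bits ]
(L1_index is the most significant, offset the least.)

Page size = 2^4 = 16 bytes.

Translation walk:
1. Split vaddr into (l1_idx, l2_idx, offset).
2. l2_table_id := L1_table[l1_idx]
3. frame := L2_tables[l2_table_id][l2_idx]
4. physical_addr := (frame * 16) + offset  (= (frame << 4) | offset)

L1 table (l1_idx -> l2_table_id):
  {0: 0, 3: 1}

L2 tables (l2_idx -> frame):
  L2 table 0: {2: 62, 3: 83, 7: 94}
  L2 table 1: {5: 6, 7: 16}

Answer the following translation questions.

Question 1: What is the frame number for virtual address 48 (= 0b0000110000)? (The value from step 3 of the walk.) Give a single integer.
vaddr = 48: l1_idx=0, l2_idx=3
L1[0] = 0; L2[0][3] = 83

Answer: 83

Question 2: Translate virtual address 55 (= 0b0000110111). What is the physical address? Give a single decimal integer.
vaddr = 55 = 0b0000110111
Split: l1_idx=0, l2_idx=3, offset=7
L1[0] = 0
L2[0][3] = 83
paddr = 83 * 16 + 7 = 1335

Answer: 1335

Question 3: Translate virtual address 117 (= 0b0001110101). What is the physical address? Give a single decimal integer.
vaddr = 117 = 0b0001110101
Split: l1_idx=0, l2_idx=7, offset=5
L1[0] = 0
L2[0][7] = 94
paddr = 94 * 16 + 5 = 1509

Answer: 1509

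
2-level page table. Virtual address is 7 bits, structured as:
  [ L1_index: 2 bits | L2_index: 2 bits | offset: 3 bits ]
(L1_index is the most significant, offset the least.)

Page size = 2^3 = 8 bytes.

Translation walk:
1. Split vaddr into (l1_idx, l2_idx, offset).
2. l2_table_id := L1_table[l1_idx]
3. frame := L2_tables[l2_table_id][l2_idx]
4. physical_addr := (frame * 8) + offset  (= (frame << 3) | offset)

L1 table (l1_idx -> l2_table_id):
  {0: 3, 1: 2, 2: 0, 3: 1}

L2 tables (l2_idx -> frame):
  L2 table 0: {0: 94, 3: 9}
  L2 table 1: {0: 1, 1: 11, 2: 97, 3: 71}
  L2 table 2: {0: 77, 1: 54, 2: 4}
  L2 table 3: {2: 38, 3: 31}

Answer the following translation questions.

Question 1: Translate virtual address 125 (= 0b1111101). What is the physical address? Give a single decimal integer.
Answer: 573

Derivation:
vaddr = 125 = 0b1111101
Split: l1_idx=3, l2_idx=3, offset=5
L1[3] = 1
L2[1][3] = 71
paddr = 71 * 8 + 5 = 573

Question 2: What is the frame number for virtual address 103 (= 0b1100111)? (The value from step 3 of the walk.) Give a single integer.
Answer: 1

Derivation:
vaddr = 103: l1_idx=3, l2_idx=0
L1[3] = 1; L2[1][0] = 1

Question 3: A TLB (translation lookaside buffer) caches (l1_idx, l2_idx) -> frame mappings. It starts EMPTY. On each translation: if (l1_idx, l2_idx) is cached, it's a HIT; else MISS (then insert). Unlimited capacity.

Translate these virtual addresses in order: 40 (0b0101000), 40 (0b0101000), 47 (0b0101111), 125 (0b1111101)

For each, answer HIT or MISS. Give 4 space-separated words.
vaddr=40: (1,1) not in TLB -> MISS, insert
vaddr=40: (1,1) in TLB -> HIT
vaddr=47: (1,1) in TLB -> HIT
vaddr=125: (3,3) not in TLB -> MISS, insert

Answer: MISS HIT HIT MISS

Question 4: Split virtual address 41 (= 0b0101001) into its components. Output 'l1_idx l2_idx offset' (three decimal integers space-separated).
Answer: 1 1 1

Derivation:
vaddr = 41 = 0b0101001
  top 2 bits -> l1_idx = 1
  next 2 bits -> l2_idx = 1
  bottom 3 bits -> offset = 1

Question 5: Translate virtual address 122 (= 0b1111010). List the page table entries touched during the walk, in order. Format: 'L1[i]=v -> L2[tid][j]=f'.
vaddr = 122 = 0b1111010
Split: l1_idx=3, l2_idx=3, offset=2

Answer: L1[3]=1 -> L2[1][3]=71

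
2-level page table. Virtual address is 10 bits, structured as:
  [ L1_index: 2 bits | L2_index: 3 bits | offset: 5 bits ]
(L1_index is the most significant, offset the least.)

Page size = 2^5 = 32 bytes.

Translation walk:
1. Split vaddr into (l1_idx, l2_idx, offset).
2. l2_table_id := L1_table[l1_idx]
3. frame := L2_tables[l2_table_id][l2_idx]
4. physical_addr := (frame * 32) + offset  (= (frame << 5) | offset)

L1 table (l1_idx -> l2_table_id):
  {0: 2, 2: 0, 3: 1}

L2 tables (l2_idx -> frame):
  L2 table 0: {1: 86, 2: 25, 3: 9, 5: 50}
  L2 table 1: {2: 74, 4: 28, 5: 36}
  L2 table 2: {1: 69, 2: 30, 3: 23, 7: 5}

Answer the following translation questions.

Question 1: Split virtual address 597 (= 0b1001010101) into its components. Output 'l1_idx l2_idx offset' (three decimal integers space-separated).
Answer: 2 2 21

Derivation:
vaddr = 597 = 0b1001010101
  top 2 bits -> l1_idx = 2
  next 3 bits -> l2_idx = 2
  bottom 5 bits -> offset = 21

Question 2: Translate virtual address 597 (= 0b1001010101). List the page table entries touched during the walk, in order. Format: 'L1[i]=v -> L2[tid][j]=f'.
Answer: L1[2]=0 -> L2[0][2]=25

Derivation:
vaddr = 597 = 0b1001010101
Split: l1_idx=2, l2_idx=2, offset=21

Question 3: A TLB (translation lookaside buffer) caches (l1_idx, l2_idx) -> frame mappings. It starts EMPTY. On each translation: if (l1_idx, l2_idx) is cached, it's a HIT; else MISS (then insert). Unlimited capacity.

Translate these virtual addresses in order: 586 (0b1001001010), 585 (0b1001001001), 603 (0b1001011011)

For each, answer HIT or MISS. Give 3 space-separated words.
vaddr=586: (2,2) not in TLB -> MISS, insert
vaddr=585: (2,2) in TLB -> HIT
vaddr=603: (2,2) in TLB -> HIT

Answer: MISS HIT HIT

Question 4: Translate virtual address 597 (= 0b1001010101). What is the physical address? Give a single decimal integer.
Answer: 821

Derivation:
vaddr = 597 = 0b1001010101
Split: l1_idx=2, l2_idx=2, offset=21
L1[2] = 0
L2[0][2] = 25
paddr = 25 * 32 + 21 = 821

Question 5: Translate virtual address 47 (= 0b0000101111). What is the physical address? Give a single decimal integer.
vaddr = 47 = 0b0000101111
Split: l1_idx=0, l2_idx=1, offset=15
L1[0] = 2
L2[2][1] = 69
paddr = 69 * 32 + 15 = 2223

Answer: 2223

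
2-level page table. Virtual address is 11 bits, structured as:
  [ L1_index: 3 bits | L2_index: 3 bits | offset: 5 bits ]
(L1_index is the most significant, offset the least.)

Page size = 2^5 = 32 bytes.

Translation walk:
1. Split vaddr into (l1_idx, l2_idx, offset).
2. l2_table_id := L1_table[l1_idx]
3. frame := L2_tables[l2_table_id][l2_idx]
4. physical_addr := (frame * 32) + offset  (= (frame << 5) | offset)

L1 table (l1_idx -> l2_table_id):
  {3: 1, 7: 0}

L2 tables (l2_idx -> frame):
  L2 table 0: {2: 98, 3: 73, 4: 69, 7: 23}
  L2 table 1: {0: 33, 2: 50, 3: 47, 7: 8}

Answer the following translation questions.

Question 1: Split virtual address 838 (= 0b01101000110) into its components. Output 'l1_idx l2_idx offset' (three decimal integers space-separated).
Answer: 3 2 6

Derivation:
vaddr = 838 = 0b01101000110
  top 3 bits -> l1_idx = 3
  next 3 bits -> l2_idx = 2
  bottom 5 bits -> offset = 6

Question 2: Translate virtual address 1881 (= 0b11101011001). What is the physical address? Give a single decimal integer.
vaddr = 1881 = 0b11101011001
Split: l1_idx=7, l2_idx=2, offset=25
L1[7] = 0
L2[0][2] = 98
paddr = 98 * 32 + 25 = 3161

Answer: 3161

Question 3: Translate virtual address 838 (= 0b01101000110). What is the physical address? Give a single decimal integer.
Answer: 1606

Derivation:
vaddr = 838 = 0b01101000110
Split: l1_idx=3, l2_idx=2, offset=6
L1[3] = 1
L2[1][2] = 50
paddr = 50 * 32 + 6 = 1606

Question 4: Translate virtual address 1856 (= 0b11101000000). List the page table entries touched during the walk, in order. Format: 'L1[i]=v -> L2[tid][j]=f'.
Answer: L1[7]=0 -> L2[0][2]=98

Derivation:
vaddr = 1856 = 0b11101000000
Split: l1_idx=7, l2_idx=2, offset=0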